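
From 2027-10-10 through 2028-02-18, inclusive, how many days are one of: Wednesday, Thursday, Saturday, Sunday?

75

2027-10-10 is a Sunday.
From 2027-10-10 to 2028-02-18 is 132 days inclusive.
132 = 7 × 18 + 6, so there are 18 full weeks plus 6 extra days.
Each full week contributes 4 days from the set (Wed, Thu, Sat, Sun): 18 × 4 = 72.
The 6 extra days are Sunday, Monday, Tuesday, Wednesday, Thursday, Friday — 3 of them qualify.
Total: 72 + 3 = 75.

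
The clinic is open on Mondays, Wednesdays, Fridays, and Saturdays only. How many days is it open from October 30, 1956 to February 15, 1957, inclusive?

October 30, 1956 is a Tuesday.
From October 30, 1956 to February 15, 1957 is 109 days inclusive.
109 = 7 × 15 + 4, so there are 15 full weeks plus 4 extra days.
Each full week contributes 4 days from the set (Mon, Wed, Fri, Sat): 15 × 4 = 60.
The 4 extra days are Tuesday, Wednesday, Thursday, Friday — 2 of them qualify.
Total: 60 + 2 = 62.

62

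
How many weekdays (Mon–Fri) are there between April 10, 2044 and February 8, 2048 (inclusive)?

April 10, 2044 is a Sunday.
From April 10, 2044 to February 8, 2048 is 1400 days inclusive.
1400 = 7 × 200, so the span is exactly 200 full weeks.
Each full week contributes 5 weekdays (Mon–Fri): 200 × 5 = 1000.
Total: 1000.

1000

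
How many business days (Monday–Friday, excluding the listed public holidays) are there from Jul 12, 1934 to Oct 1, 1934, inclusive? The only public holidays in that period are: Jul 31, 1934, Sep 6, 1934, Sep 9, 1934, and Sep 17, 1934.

Jul 12, 1934 is a Thursday.
That's 82 days from start to end, counting both.
82 = 7 × 11 + 5, so there are 11 full weeks plus 5 extra days.
Each full week contributes 5 weekdays (Mon–Fri): 11 × 5 = 55.
The 5 extra days are Thu, Fri, Sat, Sun, Mon — 3 of them qualify.
Total: 55 + 3 = 58.
Holidays: Jul 31, 1934 (Tue); Sep 6, 1934 (Thu); Sep 9, 1934 (Sun); Sep 17, 1934 (Mon).
3 of the 4 holidays fall on weekdays; the rest are weekends and were already excluded.
Business days: 58 − 3 = 55.

55 business days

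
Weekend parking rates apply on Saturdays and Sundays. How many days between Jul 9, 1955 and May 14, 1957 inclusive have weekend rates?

194

Jul 9, 1955 is a Saturday.
From Jul 9, 1955 to May 14, 1957 is 676 days inclusive.
676 = 7 × 96 + 4, so there are 96 full weeks plus 4 extra days.
Each full week contributes 2 weekend days (Sat, Sun): 96 × 2 = 192.
The 4 extra days are Saturday, Sunday, Monday, Tuesday — 2 of them qualify.
Total: 192 + 2 = 194.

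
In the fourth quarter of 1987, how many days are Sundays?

13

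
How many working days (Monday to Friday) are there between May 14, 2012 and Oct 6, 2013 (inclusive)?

May 14, 2012 is a Monday.
That's 511 days from start to end, counting both.
511 = 7 × 73, so the span is exactly 73 full weeks.
Each full week contributes 5 weekdays (Mon–Fri): 73 × 5 = 365.
Total: 365.

365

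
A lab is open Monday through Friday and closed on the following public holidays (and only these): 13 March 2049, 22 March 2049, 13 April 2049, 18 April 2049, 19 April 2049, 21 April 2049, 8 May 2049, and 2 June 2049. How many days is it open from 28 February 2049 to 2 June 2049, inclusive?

63 working days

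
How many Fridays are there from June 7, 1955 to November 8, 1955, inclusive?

22

June 7, 1955 is a Tuesday.
From June 7, 1955 to November 8, 1955 is 155 days inclusive.
155 = 7 × 22 + 1, so there are 22 full weeks plus 1 extra day.
Each full week contributes one Friday: 22 so far.
The 1 extra day is Tuesday — none qualify.
Total: 22 + 0 = 22.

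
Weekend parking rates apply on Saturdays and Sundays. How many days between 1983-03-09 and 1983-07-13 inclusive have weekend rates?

36

1983-03-09 is a Wednesday.
From 1983-03-09 to 1983-07-13 is 127 days inclusive.
127 = 7 × 18 + 1, so there are 18 full weeks plus 1 extra day.
Each full week contributes 2 weekend days (Sat, Sun): 18 × 2 = 36.
The 1 extra day is Wed — none qualify.
Total: 36 + 0 = 36.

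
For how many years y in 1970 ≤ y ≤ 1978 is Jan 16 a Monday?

Day of week of January 16 in each year:
1970: Fri, 1971: Sat, 1972: Sun, 1973: Tue, 1974: Wed, 1975: Thu, 1976: Fri, 1977: Sun, 1978: Mon ✓
Mondays: 1978.

1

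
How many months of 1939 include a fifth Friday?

4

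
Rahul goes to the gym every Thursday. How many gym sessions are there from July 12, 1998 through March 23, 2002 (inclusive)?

July 12, 1998 is a Sunday.
That's 1351 days from start to end, counting both.
1351 = 7 × 193, so the span is exactly 193 full weeks.
Each full week contributes one Thursday: 193 so far.

193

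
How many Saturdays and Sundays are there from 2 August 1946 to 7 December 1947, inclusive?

142

2 August 1946 is a Friday.
From 2 August 1946 to 7 December 1947 is 493 days inclusive.
493 = 7 × 70 + 3, so there are 70 full weeks plus 3 extra days.
Each full week contributes 2 weekend days (Sat, Sun): 70 × 2 = 140.
The 3 extra days are Friday, Saturday, Sunday — 2 of them qualify.
Total: 140 + 2 = 142.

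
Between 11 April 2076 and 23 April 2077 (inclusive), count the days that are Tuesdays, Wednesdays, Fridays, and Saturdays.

11 April 2076 is a Saturday.
That's 378 days from start to end, counting both.
378 = 7 × 54, so the span is exactly 54 full weeks.
Each full week contributes 4 days from the set (Tue, Wed, Fri, Sat): 54 × 4 = 216.

216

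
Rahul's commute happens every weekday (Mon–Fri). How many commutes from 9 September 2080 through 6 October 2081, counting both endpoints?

281 weekdays

9 September 2080 is a Monday.
The range spans 393 days (inclusive of both endpoints).
393 = 7 × 56 + 1, so there are 56 full weeks plus 1 extra day.
Each full week contributes 5 weekdays (Mon–Fri): 56 × 5 = 280.
The 1 extra day is Mon — 1 of them qualifies.
Total: 280 + 1 = 281.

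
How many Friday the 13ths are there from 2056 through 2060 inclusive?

8

Friday-the-13ths by year:
2056: Oct
2057: Apr, Jul
2058: Sep, Dec
2059: Jun
2060: Feb, Aug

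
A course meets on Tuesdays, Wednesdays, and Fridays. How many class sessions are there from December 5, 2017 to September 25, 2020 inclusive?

December 5, 2017 is a Tuesday.
That's 1026 days from start to end, counting both.
1026 = 7 × 146 + 4, so there are 146 full weeks plus 4 extra days.
Each full week contributes 3 days from the set (Tue, Wed, Fri): 146 × 3 = 438.
The 4 extra days are Tue, Wed, Thu, Fri — 3 of them qualify.
Total: 438 + 3 = 441.

441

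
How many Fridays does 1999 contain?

1 January 1999 is a Friday.
From 1 January 1999 to 31 December 1999 is 365 days inclusive.
365 = 7 × 52 + 1, so there are 52 full weeks plus 1 extra day.
Each full week contributes one Friday: 52 so far.
The 1 extra day is Friday — 1 of them qualifies.
Total: 52 + 1 = 53.

53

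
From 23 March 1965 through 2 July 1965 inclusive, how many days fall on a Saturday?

14

23 March 1965 is a Tuesday.
That's 102 days from start to end, counting both.
102 = 7 × 14 + 4, so there are 14 full weeks plus 4 extra days.
Each full week contributes one Saturday: 14 so far.
The 4 extra days are Tue, Wed, Thu, Fri — none qualify.
Total: 14 + 0 = 14.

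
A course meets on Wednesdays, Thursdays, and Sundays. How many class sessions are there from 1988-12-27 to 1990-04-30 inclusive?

1988-12-27 is a Tuesday.
The range spans 490 days (inclusive of both endpoints).
490 = 7 × 70, so the span is exactly 70 full weeks.
Each full week contributes 3 days from the set (Wed, Thu, Sun): 70 × 3 = 210.
Total: 210.

210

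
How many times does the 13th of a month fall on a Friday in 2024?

2

The 13th falls on a Friday when the month's 13th has weekday Fri.
Jan 13 is Sat; Feb 13 is Tue; Mar 13 is Wed; Apr 13 is Sat; May 13 is Mon; Jun 13 is Thu; Jul 13 is Sat; Aug 13 is Tue; Sep 13 is Fri ✓; Oct 13 is Sun; Nov 13 is Wed; Dec 13 is Fri ✓.
Friday the 13ths: Sep, Dec.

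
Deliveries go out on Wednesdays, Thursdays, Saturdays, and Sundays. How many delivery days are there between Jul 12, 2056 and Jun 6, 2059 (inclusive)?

Jul 12, 2056 is a Wednesday.
The range spans 1060 days (inclusive of both endpoints).
1060 = 7 × 151 + 3, so there are 151 full weeks plus 3 extra days.
Each full week contributes 4 days from the set (Wed, Thu, Sat, Sun): 151 × 4 = 604.
The 3 extra days are Wed, Thu, Fri — 2 of them qualify.
Total: 604 + 2 = 606.

606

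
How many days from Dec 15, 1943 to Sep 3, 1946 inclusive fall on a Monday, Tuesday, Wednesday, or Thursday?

Dec 15, 1943 is a Wednesday.
From Dec 15, 1943 to Sep 3, 1946 is 994 days inclusive.
994 = 7 × 142, so the span is exactly 142 full weeks.
Each full week contributes 4 days from the set (Mon, Tue, Wed, Thu): 142 × 4 = 568.

568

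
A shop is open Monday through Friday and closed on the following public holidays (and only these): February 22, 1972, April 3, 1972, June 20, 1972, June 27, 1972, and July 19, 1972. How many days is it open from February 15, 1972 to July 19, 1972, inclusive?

107

February 15, 1972 is a Tuesday.
From February 15, 1972 to July 19, 1972 is 156 days inclusive.
156 = 7 × 22 + 2, so there are 22 full weeks plus 2 extra days.
Each full week contributes 5 weekdays (Mon–Fri): 22 × 5 = 110.
The 2 extra days are Tuesday, Wednesday — 2 of them qualify.
Total: 110 + 2 = 112.
Holidays: February 22, 1972 (Tue); April 3, 1972 (Mon); June 20, 1972 (Tue); June 27, 1972 (Tue); July 19, 1972 (Wed).
All 5 holidays fall on weekdays, so subtract 5.
Business days: 112 − 5 = 107.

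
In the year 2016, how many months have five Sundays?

A month has five Sundays exactly when Sunday falls within its first (length − 28) days.
Jan: 31 days, starts Fri → 5 of Fri, Sat, Sun ✓
Feb: 29 days, starts Mon → 5 of Mon
Mar: 31 days, starts Tue → 5 of Tue, Wed, Thu
Apr: 30 days, starts Fri → 5 of Fri, Sat
May: 31 days, starts Sun → 5 of Sun, Mon, Tue ✓
Jun: 30 days, starts Wed → 5 of Wed, Thu
Jul: 31 days, starts Fri → 5 of Fri, Sat, Sun ✓
Aug: 31 days, starts Mon → 5 of Mon, Tue, Wed
Sep: 30 days, starts Thu → 5 of Thu, Fri
Oct: 31 days, starts Sat → 5 of Sat, Sun, Mon ✓
Nov: 30 days, starts Tue → 5 of Tue, Wed
Dec: 31 days, starts Thu → 5 of Thu, Fri, Sat
Months with five Sundays: Jan, May, Jul, Oct.

4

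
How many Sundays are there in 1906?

52

1906-01-01 is a Monday.
The range spans 365 days (inclusive of both endpoints).
365 = 7 × 52 + 1, so there are 52 full weeks plus 1 extra day.
Each full week contributes one Sunday: 52 so far.
The 1 extra day is Monday — none qualify.
Total: 52 + 0 = 52.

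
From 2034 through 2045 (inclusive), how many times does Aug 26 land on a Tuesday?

Day of week of August 26 in each year:
2034: Sat, 2035: Sun, 2036: Tue ✓, 2037: Wed, 2038: Thu, 2039: Fri, 2040: Sun, 2041: Mon, 2042: Tue ✓, 2043: Wed, 2044: Fri, 2045: Sat
Tuesdays: 2036, 2042.

2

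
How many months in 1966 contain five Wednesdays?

4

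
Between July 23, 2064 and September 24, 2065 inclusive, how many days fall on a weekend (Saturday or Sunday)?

July 23, 2064 is a Wednesday.
The range spans 429 days (inclusive of both endpoints).
429 = 7 × 61 + 2, so there are 61 full weeks plus 2 extra days.
Each full week contributes 2 weekend days (Sat, Sun): 61 × 2 = 122.
The 2 extra days are Wednesday, Thursday — none qualify.
Total: 122 + 0 = 122.

122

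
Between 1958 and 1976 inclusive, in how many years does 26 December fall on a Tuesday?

Day of week of December 26 in each year:
1958: Fri, 1959: Sat, 1960: Mon, 1961: Tue ✓, 1962: Wed, 1963: Thu, 1964: Sat, 1965: Sun, 1966: Mon, 1967: Tue ✓, 1968: Thu, 1969: Fri, 1970: Sat, 1971: Sun, 1972: Tue ✓, 1973: Wed, 1974: Thu, 1975: Fri, 1976: Sun
Tuesdays: 1961, 1967, 1972.

3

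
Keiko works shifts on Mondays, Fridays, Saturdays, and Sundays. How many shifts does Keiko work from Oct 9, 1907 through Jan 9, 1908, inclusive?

52

Oct 9, 1907 is a Wednesday.
The range spans 93 days (inclusive of both endpoints).
93 = 7 × 13 + 2, so there are 13 full weeks plus 2 extra days.
Each full week contributes 4 days from the set (Mon, Fri, Sat, Sun): 13 × 4 = 52.
The 2 extra days are Wednesday, Thursday — none qualify.
Total: 52 + 0 = 52.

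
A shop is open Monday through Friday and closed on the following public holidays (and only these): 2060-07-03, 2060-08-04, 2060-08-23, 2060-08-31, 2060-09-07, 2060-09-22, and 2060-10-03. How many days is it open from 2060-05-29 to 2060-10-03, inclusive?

85

2060-05-29 is a Saturday.
The range spans 128 days (inclusive of both endpoints).
128 = 7 × 18 + 2, so there are 18 full weeks plus 2 extra days.
Each full week contributes 5 weekdays (Mon–Fri): 18 × 5 = 90.
The 2 extra days are Saturday, Sunday — none qualify.
Total: 90 + 0 = 90.
Holidays: 2060-07-03 (Sat); 2060-08-04 (Wed); 2060-08-23 (Mon); 2060-08-31 (Tue); 2060-09-07 (Tue); 2060-09-22 (Wed); 2060-10-03 (Sun).
5 of the 7 holidays fall on weekdays; the rest are weekends and were already excluded.
Business days: 90 − 5 = 85.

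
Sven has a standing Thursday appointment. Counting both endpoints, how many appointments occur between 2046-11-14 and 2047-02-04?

2046-11-14 is a Wednesday.
From 2046-11-14 to 2047-02-04 is 83 days inclusive.
83 = 7 × 11 + 6, so there are 11 full weeks plus 6 extra days.
Each full week contributes one Thursday: 11 so far.
The 6 extra days are Wed, Thu, Fri, Sat, Sun, Mon — 1 of them qualifies.
Total: 11 + 1 = 12.

12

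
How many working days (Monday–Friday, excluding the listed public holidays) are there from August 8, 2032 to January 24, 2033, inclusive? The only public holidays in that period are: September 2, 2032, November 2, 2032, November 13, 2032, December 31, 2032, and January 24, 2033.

August 8, 2032 is a Sunday.
From August 8, 2032 to January 24, 2033 is 170 days inclusive.
170 = 7 × 24 + 2, so there are 24 full weeks plus 2 extra days.
Each full week contributes 5 weekdays (Mon–Fri): 24 × 5 = 120.
The 2 extra days are Sunday, Monday — 1 of them qualifies.
Total: 120 + 1 = 121.
Holidays: September 2, 2032 (Thu); November 2, 2032 (Tue); November 13, 2032 (Sat); December 31, 2032 (Fri); January 24, 2033 (Mon).
4 of the 5 holidays fall on weekdays; the rest are weekends and were already excluded.
Business days: 121 − 4 = 117.

117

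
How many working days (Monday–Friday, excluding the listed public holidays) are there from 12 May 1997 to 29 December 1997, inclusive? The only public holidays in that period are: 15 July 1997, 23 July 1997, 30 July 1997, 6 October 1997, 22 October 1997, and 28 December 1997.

12 May 1997 is a Monday.
The range spans 232 days (inclusive of both endpoints).
232 = 7 × 33 + 1, so there are 33 full weeks plus 1 extra day.
Each full week contributes 5 weekdays (Mon–Fri): 33 × 5 = 165.
The 1 extra day is Monday — 1 of them qualifies.
Total: 165 + 1 = 166.
Holidays: 15 July 1997 (Tue); 23 July 1997 (Wed); 30 July 1997 (Wed); 6 October 1997 (Mon); 22 October 1997 (Wed); 28 December 1997 (Sun).
5 of the 6 holidays fall on weekdays; the rest are weekends and were already excluded.
Business days: 166 − 5 = 161.

161 working days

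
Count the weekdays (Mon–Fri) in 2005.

260

1 January 2005 is a Saturday.
That's 365 days from start to end, counting both.
365 = 7 × 52 + 1, so there are 52 full weeks plus 1 extra day.
Each full week contributes 5 weekdays (Mon–Fri): 52 × 5 = 260.
The 1 extra day is Saturday — none qualify.
Total: 260 + 0 = 260.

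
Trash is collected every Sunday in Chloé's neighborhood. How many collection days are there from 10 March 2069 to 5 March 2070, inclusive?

52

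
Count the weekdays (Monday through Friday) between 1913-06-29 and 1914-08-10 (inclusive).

291 weekdays

1913-06-29 is a Sunday.
From 1913-06-29 to 1914-08-10 is 408 days inclusive.
408 = 7 × 58 + 2, so there are 58 full weeks plus 2 extra days.
Each full week contributes 5 weekdays (Mon–Fri): 58 × 5 = 290.
The 2 extra days are Sun, Mon — 1 of them qualifies.
Total: 290 + 1 = 291.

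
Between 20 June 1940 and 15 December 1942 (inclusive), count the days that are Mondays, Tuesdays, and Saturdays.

390

20 June 1940 is a Thursday.
From 20 June 1940 to 15 December 1942 is 909 days inclusive.
909 = 7 × 129 + 6, so there are 129 full weeks plus 6 extra days.
Each full week contributes 3 days from the set (Mon, Tue, Sat): 129 × 3 = 387.
The 6 extra days are Thu, Fri, Sat, Sun, Mon, Tue — 3 of them qualify.
Total: 387 + 3 = 390.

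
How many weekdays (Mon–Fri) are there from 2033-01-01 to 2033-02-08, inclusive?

27 weekdays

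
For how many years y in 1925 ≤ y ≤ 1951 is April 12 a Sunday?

4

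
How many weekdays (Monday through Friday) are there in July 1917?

22 weekdays

Jul 1, 1917 is a Sunday.
From Jul 1, 1917 to Jul 31, 1917 is 31 days inclusive.
31 = 7 × 4 + 3, so there are 4 full weeks plus 3 extra days.
Each full week contributes 5 weekdays (Mon–Fri): 4 × 5 = 20.
The 3 extra days are Sunday, Monday, Tuesday — 2 of them qualify.
Total: 20 + 2 = 22.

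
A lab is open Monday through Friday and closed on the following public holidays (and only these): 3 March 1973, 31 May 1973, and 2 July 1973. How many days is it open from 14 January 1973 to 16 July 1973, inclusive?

14 January 1973 is a Sunday.
From 14 January 1973 to 16 July 1973 is 184 days inclusive.
184 = 7 × 26 + 2, so there are 26 full weeks plus 2 extra days.
Each full week contributes 5 weekdays (Mon–Fri): 26 × 5 = 130.
The 2 extra days are Sunday, Monday — 1 of them qualifies.
Total: 130 + 1 = 131.
Holidays: 3 March 1973 (Sat); 31 May 1973 (Thu); 2 July 1973 (Mon).
2 of the 3 holidays fall on weekdays; the rest are weekends and were already excluded.
Business days: 131 − 2 = 129.

129 business days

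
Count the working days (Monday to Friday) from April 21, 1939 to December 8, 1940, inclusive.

426 weekdays

April 21, 1939 is a Friday.
That's 598 days from start to end, counting both.
598 = 7 × 85 + 3, so there are 85 full weeks plus 3 extra days.
Each full week contributes 5 weekdays (Mon–Fri): 85 × 5 = 425.
The 3 extra days are Friday, Saturday, Sunday — 1 of them qualifies.
Total: 425 + 1 = 426.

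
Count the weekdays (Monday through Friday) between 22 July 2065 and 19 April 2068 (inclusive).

22 July 2065 is a Wednesday.
That's 1003 days from start to end, counting both.
1003 = 7 × 143 + 2, so there are 143 full weeks plus 2 extra days.
Each full week contributes 5 weekdays (Mon–Fri): 143 × 5 = 715.
The 2 extra days are Wed, Thu — 2 of them qualify.
Total: 715 + 2 = 717.

717 weekdays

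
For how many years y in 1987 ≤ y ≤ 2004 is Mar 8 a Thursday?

Day of week of March 8 in each year:
1987: Sun, 1988: Tue, 1989: Wed, 1990: Thu ✓, 1991: Fri, 1992: Sun, 1993: Mon, 1994: Tue, 1995: Wed, 1996: Fri, 1997: Sat, 1998: Sun, 1999: Mon, 2000: Wed, 2001: Thu ✓, 2002: Fri, 2003: Sat, 2004: Mon
Thursdays: 1990, 2001.

2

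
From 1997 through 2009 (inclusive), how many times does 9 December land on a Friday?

Day of week of December 9 in each year:
1997: Tue, 1998: Wed, 1999: Thu, 2000: Sat, 2001: Sun, 2002: Mon, 2003: Tue, 2004: Thu, 2005: Fri ✓, 2006: Sat, 2007: Sun, 2008: Tue, 2009: Wed
Fridays: 2005.

1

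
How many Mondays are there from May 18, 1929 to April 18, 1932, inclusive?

153 Mondays

May 18, 1929 is a Saturday.
From May 18, 1929 to April 18, 1932 is 1067 days inclusive.
1067 = 7 × 152 + 3, so there are 152 full weeks plus 3 extra days.
Each full week contributes one Monday: 152 so far.
The 3 extra days are Sat, Sun, Mon — 1 of them qualifies.
Total: 152 + 1 = 153.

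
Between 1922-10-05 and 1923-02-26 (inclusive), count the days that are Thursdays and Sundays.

42

1922-10-05 is a Thursday.
That's 145 days from start to end, counting both.
145 = 7 × 20 + 5, so there are 20 full weeks plus 5 extra days.
Each full week contributes 2 days from the set (Thu, Sun): 20 × 2 = 40.
The 5 extra days are Thursday, Friday, Saturday, Sunday, Monday — 2 of them qualify.
Total: 40 + 2 = 42.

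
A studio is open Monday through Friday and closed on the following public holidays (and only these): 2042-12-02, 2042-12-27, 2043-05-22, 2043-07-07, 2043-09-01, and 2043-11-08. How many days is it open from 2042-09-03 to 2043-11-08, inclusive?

2042-09-03 is a Wednesday.
The range spans 432 days (inclusive of both endpoints).
432 = 7 × 61 + 5, so there are 61 full weeks plus 5 extra days.
Each full week contributes 5 weekdays (Mon–Fri): 61 × 5 = 305.
The 5 extra days are Wed, Thu, Fri, Sat, Sun — 3 of them qualify.
Total: 305 + 3 = 308.
Holidays: 2042-12-02 (Tue); 2042-12-27 (Sat); 2043-05-22 (Fri); 2043-07-07 (Tue); 2043-09-01 (Tue); 2043-11-08 (Sun).
4 of the 6 holidays fall on weekdays; the rest are weekends and were already excluded.
Business days: 308 − 4 = 304.

304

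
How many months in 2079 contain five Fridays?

A month has five Fridays exactly when Friday falls within its first (length − 28) days.
Jan: 31 days, starts Sun → 5 of Sun, Mon, Tue
Feb: 28 days, starts Wed → 5 of (none)
Mar: 31 days, starts Wed → 5 of Wed, Thu, Fri ✓
Apr: 30 days, starts Sat → 5 of Sat, Sun
May: 31 days, starts Mon → 5 of Mon, Tue, Wed
Jun: 30 days, starts Thu → 5 of Thu, Fri ✓
Jul: 31 days, starts Sat → 5 of Sat, Sun, Mon
Aug: 31 days, starts Tue → 5 of Tue, Wed, Thu
Sep: 30 days, starts Fri → 5 of Fri, Sat ✓
Oct: 31 days, starts Sun → 5 of Sun, Mon, Tue
Nov: 30 days, starts Wed → 5 of Wed, Thu
Dec: 31 days, starts Fri → 5 of Fri, Sat, Sun ✓
Months with five Fridays: Mar, Jun, Sep, Dec.

4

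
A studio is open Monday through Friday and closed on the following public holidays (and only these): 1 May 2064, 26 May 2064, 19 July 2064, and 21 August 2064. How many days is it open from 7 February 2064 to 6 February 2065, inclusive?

7 February 2064 is a Thursday.
That's 366 days from start to end, counting both.
366 = 7 × 52 + 2, so there are 52 full weeks plus 2 extra days.
Each full week contributes 5 weekdays (Mon–Fri): 52 × 5 = 260.
The 2 extra days are Thursday, Friday — 2 of them qualify.
Total: 260 + 2 = 262.
Holidays: 1 May 2064 (Thu); 26 May 2064 (Mon); 19 July 2064 (Sat); 21 August 2064 (Thu).
3 of the 4 holidays fall on weekdays; the rest are weekends and were already excluded.
Business days: 262 − 3 = 259.

259 business days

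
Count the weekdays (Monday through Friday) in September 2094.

22 weekdays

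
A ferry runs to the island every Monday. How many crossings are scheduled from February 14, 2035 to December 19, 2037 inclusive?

February 14, 2035 is a Wednesday.
The range spans 1040 days (inclusive of both endpoints).
1040 = 7 × 148 + 4, so there are 148 full weeks plus 4 extra days.
Each full week contributes one Monday: 148 so far.
The 4 extra days are Wednesday, Thursday, Friday, Saturday — none qualify.
Total: 148 + 0 = 148.

148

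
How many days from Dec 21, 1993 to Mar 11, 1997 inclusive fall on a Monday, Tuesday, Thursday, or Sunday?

673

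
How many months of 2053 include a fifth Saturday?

4

A month has five Saturdays exactly when Saturday falls within its first (length − 28) days.
Jan: 31 days, starts Wed → 5 of Wed, Thu, Fri
Feb: 28 days, starts Sat → 5 of (none)
Mar: 31 days, starts Sat → 5 of Sat, Sun, Mon ✓
Apr: 30 days, starts Tue → 5 of Tue, Wed
May: 31 days, starts Thu → 5 of Thu, Fri, Sat ✓
Jun: 30 days, starts Sun → 5 of Sun, Mon
Jul: 31 days, starts Tue → 5 of Tue, Wed, Thu
Aug: 31 days, starts Fri → 5 of Fri, Sat, Sun ✓
Sep: 30 days, starts Mon → 5 of Mon, Tue
Oct: 31 days, starts Wed → 5 of Wed, Thu, Fri
Nov: 30 days, starts Sat → 5 of Sat, Sun ✓
Dec: 31 days, starts Mon → 5 of Mon, Tue, Wed
Months with five Saturdays: Mar, May, Aug, Nov.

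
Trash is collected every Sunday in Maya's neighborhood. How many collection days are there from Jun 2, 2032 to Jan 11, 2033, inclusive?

Jun 2, 2032 is a Wednesday.
From Jun 2, 2032 to Jan 11, 2033 is 224 days inclusive.
224 = 7 × 32, so the span is exactly 32 full weeks.
Each full week contributes one Sunday: 32 so far.
Total: 32.

32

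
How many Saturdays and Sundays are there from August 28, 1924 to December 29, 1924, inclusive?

August 28, 1924 is a Thursday.
That's 124 days from start to end, counting both.
124 = 7 × 17 + 5, so there are 17 full weeks plus 5 extra days.
Each full week contributes 2 weekend days (Sat, Sun): 17 × 2 = 34.
The 5 extra days are Thu, Fri, Sat, Sun, Mon — 2 of them qualify.
Total: 34 + 2 = 36.

36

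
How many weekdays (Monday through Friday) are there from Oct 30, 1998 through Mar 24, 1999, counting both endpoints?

104 weekdays

Oct 30, 1998 is a Friday.
That's 146 days from start to end, counting both.
146 = 7 × 20 + 6, so there are 20 full weeks plus 6 extra days.
Each full week contributes 5 weekdays (Mon–Fri): 20 × 5 = 100.
The 6 extra days are Fri, Sat, Sun, Mon, Tue, Wed — 4 of them qualify.
Total: 100 + 4 = 104.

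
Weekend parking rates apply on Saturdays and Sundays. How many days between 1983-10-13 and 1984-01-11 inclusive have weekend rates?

26

1983-10-13 is a Thursday.
That's 91 days from start to end, counting both.
91 = 7 × 13, so the span is exactly 13 full weeks.
Each full week contributes 2 weekend days (Sat, Sun): 13 × 2 = 26.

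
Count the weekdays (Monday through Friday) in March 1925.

March 1, 1925 is a Sunday.
The range spans 31 days (inclusive of both endpoints).
31 = 7 × 4 + 3, so there are 4 full weeks plus 3 extra days.
Each full week contributes 5 weekdays (Mon–Fri): 4 × 5 = 20.
The 3 extra days are Sunday, Monday, Tuesday — 2 of them qualify.
Total: 20 + 2 = 22.

22 weekdays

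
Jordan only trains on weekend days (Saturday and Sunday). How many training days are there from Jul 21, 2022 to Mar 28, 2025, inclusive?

Jul 21, 2022 is a Thursday.
From Jul 21, 2022 to Mar 28, 2025 is 982 days inclusive.
982 = 7 × 140 + 2, so there are 140 full weeks plus 2 extra days.
Each full week contributes 2 weekend days (Sat, Sun): 140 × 2 = 280.
The 2 extra days are Thu, Fri — none qualify.
Total: 280 + 0 = 280.

280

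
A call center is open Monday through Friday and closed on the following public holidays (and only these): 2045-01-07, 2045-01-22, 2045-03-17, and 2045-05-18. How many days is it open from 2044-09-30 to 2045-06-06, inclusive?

176 business days

2044-09-30 is a Friday.
That's 250 days from start to end, counting both.
250 = 7 × 35 + 5, so there are 35 full weeks plus 5 extra days.
Each full week contributes 5 weekdays (Mon–Fri): 35 × 5 = 175.
The 5 extra days are Fri, Sat, Sun, Mon, Tue — 3 of them qualify.
Total: 175 + 3 = 178.
Holidays: 2045-01-07 (Sat); 2045-01-22 (Sun); 2045-03-17 (Fri); 2045-05-18 (Thu).
2 of the 4 holidays fall on weekdays; the rest are weekends and were already excluded.
Business days: 178 − 2 = 176.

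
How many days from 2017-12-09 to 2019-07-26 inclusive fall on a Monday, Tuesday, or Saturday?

2017-12-09 is a Saturday.
That's 595 days from start to end, counting both.
595 = 7 × 85, so the span is exactly 85 full weeks.
Each full week contributes 3 days from the set (Mon, Tue, Sat): 85 × 3 = 255.

255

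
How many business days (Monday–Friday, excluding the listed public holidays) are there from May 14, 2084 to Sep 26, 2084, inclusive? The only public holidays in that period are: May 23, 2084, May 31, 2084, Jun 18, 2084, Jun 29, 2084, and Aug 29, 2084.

93

May 14, 2084 is a Sunday.
That's 136 days from start to end, counting both.
136 = 7 × 19 + 3, so there are 19 full weeks plus 3 extra days.
Each full week contributes 5 weekdays (Mon–Fri): 19 × 5 = 95.
The 3 extra days are Sun, Mon, Tue — 2 of them qualify.
Total: 95 + 2 = 97.
Holidays: May 23, 2084 (Tue); May 31, 2084 (Wed); Jun 18, 2084 (Sun); Jun 29, 2084 (Thu); Aug 29, 2084 (Tue).
4 of the 5 holidays fall on weekdays; the rest are weekends and were already excluded.
Business days: 97 − 4 = 93.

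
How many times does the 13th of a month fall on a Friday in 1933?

The 13th falls on a Friday when the month's 13th has weekday Fri.
Jan 13 is Fri ✓; Feb 13 is Mon; Mar 13 is Mon; Apr 13 is Thu; May 13 is Sat; Jun 13 is Tue; Jul 13 is Thu; Aug 13 is Sun; Sep 13 is Wed; Oct 13 is Fri ✓; Nov 13 is Mon; Dec 13 is Wed.
Friday the 13ths: Jan, Oct.

2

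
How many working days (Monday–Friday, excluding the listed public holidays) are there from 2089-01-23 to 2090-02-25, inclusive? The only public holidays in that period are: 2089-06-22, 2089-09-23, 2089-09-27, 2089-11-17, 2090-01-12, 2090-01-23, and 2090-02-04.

279

2089-01-23 is a Sunday.
That's 399 days from start to end, counting both.
399 = 7 × 57, so the span is exactly 57 full weeks.
Each full week contributes 5 weekdays (Mon–Fri): 57 × 5 = 285.
Total: 285.
Holidays: 2089-06-22 (Wed); 2089-09-23 (Fri); 2089-09-27 (Tue); 2089-11-17 (Thu); 2090-01-12 (Thu); 2090-01-23 (Mon); 2090-02-04 (Sat).
6 of the 7 holidays fall on weekdays; the rest are weekends and were already excluded.
Business days: 285 − 6 = 279.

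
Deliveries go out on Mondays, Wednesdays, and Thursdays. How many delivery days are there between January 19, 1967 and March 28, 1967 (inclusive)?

January 19, 1967 is a Thursday.
That's 69 days from start to end, counting both.
69 = 7 × 9 + 6, so there are 9 full weeks plus 6 extra days.
Each full week contributes 3 days from the set (Mon, Wed, Thu): 9 × 3 = 27.
The 6 extra days are Thursday, Friday, Saturday, Sunday, Monday, Tuesday — 2 of them qualify.
Total: 27 + 2 = 29.

29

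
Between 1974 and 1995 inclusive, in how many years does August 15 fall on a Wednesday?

3

Day of week of August 15 in each year:
1974: Thu, 1975: Fri, 1976: Sun, 1977: Mon, 1978: Tue, 1979: Wed ✓, 1980: Fri, 1981: Sat, 1982: Sun, 1983: Mon, 1984: Wed ✓, 1985: Thu, 1986: Fri, 1987: Sat, 1988: Mon, 1989: Tue, 1990: Wed ✓, 1991: Thu, 1992: Sat, 1993: Sun, 1994: Mon, 1995: Tue
Wednesdays: 1979, 1984, 1990.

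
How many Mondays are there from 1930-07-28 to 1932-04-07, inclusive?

89 Mondays

1930-07-28 is a Monday.
From 1930-07-28 to 1932-04-07 is 620 days inclusive.
620 = 7 × 88 + 4, so there are 88 full weeks plus 4 extra days.
Each full week contributes one Monday: 88 so far.
The 4 extra days are Monday, Tuesday, Wednesday, Thursday — 1 of them qualifies.
Total: 88 + 1 = 89.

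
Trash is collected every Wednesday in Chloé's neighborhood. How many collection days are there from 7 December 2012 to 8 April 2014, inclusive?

7 December 2012 is a Friday.
The range spans 488 days (inclusive of both endpoints).
488 = 7 × 69 + 5, so there are 69 full weeks plus 5 extra days.
Each full week contributes one Wednesday: 69 so far.
The 5 extra days are Friday, Saturday, Sunday, Monday, Tuesday — none qualify.
Total: 69 + 0 = 69.

69 Wednesdays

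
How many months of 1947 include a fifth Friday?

4

A month has five Fridays exactly when Friday falls within its first (length − 28) days.
Jan: 31 days, starts Wed → 5 of Wed, Thu, Fri ✓
Feb: 28 days, starts Sat → 5 of (none)
Mar: 31 days, starts Sat → 5 of Sat, Sun, Mon
Apr: 30 days, starts Tue → 5 of Tue, Wed
May: 31 days, starts Thu → 5 of Thu, Fri, Sat ✓
Jun: 30 days, starts Sun → 5 of Sun, Mon
Jul: 31 days, starts Tue → 5 of Tue, Wed, Thu
Aug: 31 days, starts Fri → 5 of Fri, Sat, Sun ✓
Sep: 30 days, starts Mon → 5 of Mon, Tue
Oct: 31 days, starts Wed → 5 of Wed, Thu, Fri ✓
Nov: 30 days, starts Sat → 5 of Sat, Sun
Dec: 31 days, starts Mon → 5 of Mon, Tue, Wed
Months with five Fridays: Jan, May, Aug, Oct.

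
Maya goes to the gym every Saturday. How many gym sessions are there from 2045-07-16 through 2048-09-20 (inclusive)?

2045-07-16 is a Sunday.
That's 1163 days from start to end, counting both.
1163 = 7 × 166 + 1, so there are 166 full weeks plus 1 extra day.
Each full week contributes one Saturday: 166 so far.
The 1 extra day is Sunday — none qualify.
Total: 166 + 0 = 166.

166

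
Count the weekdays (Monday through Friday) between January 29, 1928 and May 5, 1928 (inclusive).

January 29, 1928 is a Sunday.
That's 98 days from start to end, counting both.
98 = 7 × 14, so the span is exactly 14 full weeks.
Each full week contributes 5 weekdays (Mon–Fri): 14 × 5 = 70.

70 weekdays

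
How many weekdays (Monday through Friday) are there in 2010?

261 weekdays

January 1, 2010 is a Friday.
That's 365 days from start to end, counting both.
365 = 7 × 52 + 1, so there are 52 full weeks plus 1 extra day.
Each full week contributes 5 weekdays (Mon–Fri): 52 × 5 = 260.
The 1 extra day is Fri — 1 of them qualifies.
Total: 260 + 1 = 261.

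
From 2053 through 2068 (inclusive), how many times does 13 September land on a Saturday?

Day of week of September 13 in each year:
2053: Sat ✓, 2054: Sun, 2055: Mon, 2056: Wed, 2057: Thu, 2058: Fri, 2059: Sat ✓, 2060: Mon, 2061: Tue, 2062: Wed, 2063: Thu, 2064: Sat ✓, 2065: Sun, 2066: Mon, 2067: Tue, 2068: Thu
Saturdays: 2053, 2059, 2064.

3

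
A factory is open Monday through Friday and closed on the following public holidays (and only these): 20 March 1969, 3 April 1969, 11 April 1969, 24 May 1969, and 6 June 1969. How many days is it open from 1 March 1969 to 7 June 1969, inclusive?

1 March 1969 is a Saturday.
That's 99 days from start to end, counting both.
99 = 7 × 14 + 1, so there are 14 full weeks plus 1 extra day.
Each full week contributes 5 weekdays (Mon–Fri): 14 × 5 = 70.
The 1 extra day is Saturday — none qualify.
Total: 70 + 0 = 70.
Holidays: 20 March 1969 (Thu); 3 April 1969 (Thu); 11 April 1969 (Fri); 24 May 1969 (Sat); 6 June 1969 (Fri).
4 of the 5 holidays fall on weekdays; the rest are weekends and were already excluded.
Business days: 70 − 4 = 66.

66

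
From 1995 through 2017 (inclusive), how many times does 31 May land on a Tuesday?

Day of week of May 31 in each year:
1995: Wed, 1996: Fri, 1997: Sat, 1998: Sun, 1999: Mon, 2000: Wed, 2001: Thu, 2002: Fri, 2003: Sat, 2004: Mon, 2005: Tue ✓, 2006: Wed, 2007: Thu, 2008: Sat, 2009: Sun, 2010: Mon, 2011: Tue ✓, 2012: Thu, 2013: Fri, 2014: Sat, 2015: Sun, 2016: Tue ✓, 2017: Wed
Tuesdays: 2005, 2011, 2016.

3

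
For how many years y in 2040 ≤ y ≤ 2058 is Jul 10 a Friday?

Day of week of July 10 in each year:
2040: Tue, 2041: Wed, 2042: Thu, 2043: Fri ✓, 2044: Sun, 2045: Mon, 2046: Tue, 2047: Wed, 2048: Fri ✓, 2049: Sat, 2050: Sun, 2051: Mon, 2052: Wed, 2053: Thu, 2054: Fri ✓, 2055: Sat, 2056: Mon, 2057: Tue, 2058: Wed
Fridays: 2043, 2048, 2054.

3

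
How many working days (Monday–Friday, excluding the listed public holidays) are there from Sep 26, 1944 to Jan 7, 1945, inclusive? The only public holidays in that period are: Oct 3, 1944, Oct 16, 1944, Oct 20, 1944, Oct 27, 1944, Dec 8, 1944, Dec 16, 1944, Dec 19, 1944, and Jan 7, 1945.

68 working days

Sep 26, 1944 is a Tuesday.
The range spans 104 days (inclusive of both endpoints).
104 = 7 × 14 + 6, so there are 14 full weeks plus 6 extra days.
Each full week contributes 5 weekdays (Mon–Fri): 14 × 5 = 70.
The 6 extra days are Tue, Wed, Thu, Fri, Sat, Sun — 4 of them qualify.
Total: 70 + 4 = 74.
Holidays: Oct 3, 1944 (Tue); Oct 16, 1944 (Mon); Oct 20, 1944 (Fri); Oct 27, 1944 (Fri); Dec 8, 1944 (Fri); Dec 16, 1944 (Sat); Dec 19, 1944 (Tue); Jan 7, 1945 (Sun).
6 of the 8 holidays fall on weekdays; the rest are weekends and were already excluded.
Business days: 74 − 6 = 68.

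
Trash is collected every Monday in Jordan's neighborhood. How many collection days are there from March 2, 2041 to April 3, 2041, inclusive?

5

March 2, 2041 is a Saturday.
The range spans 33 days (inclusive of both endpoints).
33 = 7 × 4 + 5, so there are 4 full weeks plus 5 extra days.
Each full week contributes one Monday: 4 so far.
The 5 extra days are Sat, Sun, Mon, Tue, Wed — 1 of them qualifies.
Total: 4 + 1 = 5.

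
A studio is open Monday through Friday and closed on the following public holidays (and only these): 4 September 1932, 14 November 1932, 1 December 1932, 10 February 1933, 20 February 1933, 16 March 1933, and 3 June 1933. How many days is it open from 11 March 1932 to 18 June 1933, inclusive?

11 March 1932 is a Friday.
That's 465 days from start to end, counting both.
465 = 7 × 66 + 3, so there are 66 full weeks plus 3 extra days.
Each full week contributes 5 weekdays (Mon–Fri): 66 × 5 = 330.
The 3 extra days are Friday, Saturday, Sunday — 1 of them qualifies.
Total: 330 + 1 = 331.
Holidays: 4 September 1932 (Sun); 14 November 1932 (Mon); 1 December 1932 (Thu); 10 February 1933 (Fri); 20 February 1933 (Mon); 16 March 1933 (Thu); 3 June 1933 (Sat).
5 of the 7 holidays fall on weekdays; the rest are weekends and were already excluded.
Business days: 331 − 5 = 326.

326 business days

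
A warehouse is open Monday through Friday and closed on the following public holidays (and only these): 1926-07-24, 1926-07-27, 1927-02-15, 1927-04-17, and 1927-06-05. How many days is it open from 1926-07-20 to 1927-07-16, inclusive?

1926-07-20 is a Tuesday.
The range spans 362 days (inclusive of both endpoints).
362 = 7 × 51 + 5, so there are 51 full weeks plus 5 extra days.
Each full week contributes 5 weekdays (Mon–Fri): 51 × 5 = 255.
The 5 extra days are Tuesday, Wednesday, Thursday, Friday, Saturday — 4 of them qualify.
Total: 255 + 4 = 259.
Holidays: 1926-07-24 (Sat); 1926-07-27 (Tue); 1927-02-15 (Tue); 1927-04-17 (Sun); 1927-06-05 (Sun).
2 of the 5 holidays fall on weekdays; the rest are weekends and were already excluded.
Business days: 259 − 2 = 257.

257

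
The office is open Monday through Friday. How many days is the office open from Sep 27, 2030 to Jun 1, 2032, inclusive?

438 weekdays

Sep 27, 2030 is a Friday.
From Sep 27, 2030 to Jun 1, 2032 is 614 days inclusive.
614 = 7 × 87 + 5, so there are 87 full weeks plus 5 extra days.
Each full week contributes 5 weekdays (Mon–Fri): 87 × 5 = 435.
The 5 extra days are Friday, Saturday, Sunday, Monday, Tuesday — 3 of them qualify.
Total: 435 + 3 = 438.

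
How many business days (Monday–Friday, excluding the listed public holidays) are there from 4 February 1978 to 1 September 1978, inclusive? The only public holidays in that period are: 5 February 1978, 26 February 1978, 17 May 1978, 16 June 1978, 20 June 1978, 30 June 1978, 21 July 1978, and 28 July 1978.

4 February 1978 is a Saturday.
That's 210 days from start to end, counting both.
210 = 7 × 30, so the span is exactly 30 full weeks.
Each full week contributes 5 weekdays (Mon–Fri): 30 × 5 = 150.
Total: 150.
Holidays: 5 February 1978 (Sun); 26 February 1978 (Sun); 17 May 1978 (Wed); 16 June 1978 (Fri); 20 June 1978 (Tue); 30 June 1978 (Fri); 21 July 1978 (Fri); 28 July 1978 (Fri).
6 of the 8 holidays fall on weekdays; the rest are weekends and were already excluded.
Business days: 150 − 6 = 144.

144 business days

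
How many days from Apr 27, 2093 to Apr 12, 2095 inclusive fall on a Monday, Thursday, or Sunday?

Apr 27, 2093 is a Monday.
That's 716 days from start to end, counting both.
716 = 7 × 102 + 2, so there are 102 full weeks plus 2 extra days.
Each full week contributes 3 days from the set (Mon, Thu, Sun): 102 × 3 = 306.
The 2 extra days are Mon, Tue — 1 of them qualifies.
Total: 306 + 1 = 307.

307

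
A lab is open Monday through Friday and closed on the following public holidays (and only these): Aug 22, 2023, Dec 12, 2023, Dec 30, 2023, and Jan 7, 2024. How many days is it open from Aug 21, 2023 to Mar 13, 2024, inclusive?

146

Aug 21, 2023 is a Monday.
From Aug 21, 2023 to Mar 13, 2024 is 206 days inclusive.
206 = 7 × 29 + 3, so there are 29 full weeks plus 3 extra days.
Each full week contributes 5 weekdays (Mon–Fri): 29 × 5 = 145.
The 3 extra days are Mon, Tue, Wed — 3 of them qualify.
Total: 145 + 3 = 148.
Holidays: Aug 22, 2023 (Tue); Dec 12, 2023 (Tue); Dec 30, 2023 (Sat); Jan 7, 2024 (Sun).
2 of the 4 holidays fall on weekdays; the rest are weekends and were already excluded.
Business days: 148 − 2 = 146.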